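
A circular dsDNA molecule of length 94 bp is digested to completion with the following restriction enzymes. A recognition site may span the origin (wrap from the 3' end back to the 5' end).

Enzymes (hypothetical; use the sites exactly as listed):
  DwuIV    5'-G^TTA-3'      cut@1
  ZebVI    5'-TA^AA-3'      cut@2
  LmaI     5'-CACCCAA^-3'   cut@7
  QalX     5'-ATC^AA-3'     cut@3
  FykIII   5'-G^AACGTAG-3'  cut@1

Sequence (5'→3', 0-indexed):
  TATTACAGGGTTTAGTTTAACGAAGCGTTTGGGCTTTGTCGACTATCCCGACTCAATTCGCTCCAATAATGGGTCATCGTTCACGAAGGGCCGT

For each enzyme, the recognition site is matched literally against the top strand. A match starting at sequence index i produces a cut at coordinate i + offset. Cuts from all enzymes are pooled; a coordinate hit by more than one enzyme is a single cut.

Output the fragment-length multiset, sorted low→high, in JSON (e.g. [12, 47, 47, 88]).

Scan for sites:
  DwuIV (GTTA, off=1): starts [92] → cuts [93]
  ZebVI (TAAA, off=2): no sites
  LmaI (CACCCAA, off=7): no sites
  QalX (ATCAA, off=3): no sites
  FykIII (GAACGTAG, off=1): no sites

Pooled cuts: [93]

Fragment lengths:
  93→93 (wrap): 94-93+93 = 94 bp

[94]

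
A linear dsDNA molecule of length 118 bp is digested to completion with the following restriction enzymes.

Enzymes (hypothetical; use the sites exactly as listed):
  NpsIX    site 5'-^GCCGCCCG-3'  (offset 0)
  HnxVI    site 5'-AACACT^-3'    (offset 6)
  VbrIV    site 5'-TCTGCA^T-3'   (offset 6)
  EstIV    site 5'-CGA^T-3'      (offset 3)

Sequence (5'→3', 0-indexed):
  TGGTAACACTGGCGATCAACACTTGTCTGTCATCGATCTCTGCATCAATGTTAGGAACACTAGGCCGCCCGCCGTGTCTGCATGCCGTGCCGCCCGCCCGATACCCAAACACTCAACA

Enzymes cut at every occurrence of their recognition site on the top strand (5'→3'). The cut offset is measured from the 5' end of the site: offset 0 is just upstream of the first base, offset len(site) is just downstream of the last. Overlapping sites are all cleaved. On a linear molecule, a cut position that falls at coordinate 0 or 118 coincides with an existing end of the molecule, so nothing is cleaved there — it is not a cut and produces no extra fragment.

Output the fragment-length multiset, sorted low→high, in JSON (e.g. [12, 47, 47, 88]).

[2,5,5,6,8,8,10,12,13,13,17,19]

Per-enzyme occurrences:
  NpsIX GCCGCCCG/0: at [63, 88] ⇒ [63, 88]
  HnxVI AACACT/6: at [4, 17, 55, 107] ⇒ [10, 23, 61, 113]
  VbrIV TCTGCAT/6: at [38, 76] ⇒ [44, 82]
  EstIV CGAT/3: at [12, 33, 98] ⇒ [15, 36, 101]

Pooled cuts: [10, 15, 23, 36, 44, 61, 63, 82, 88, 101, 113]

Fragment lengths:
  [0,10): 10 bp
  [10,15): 5 bp
  [15,23): 8 bp
  [23,36): 13 bp
  [36,44): 8 bp
  [44,61): 17 bp
  [61,63): 2 bp
  [63,82): 19 bp
  [82,88): 6 bp
  [88,101): 13 bp
  [101,113): 12 bp
  [113,118): 5 bp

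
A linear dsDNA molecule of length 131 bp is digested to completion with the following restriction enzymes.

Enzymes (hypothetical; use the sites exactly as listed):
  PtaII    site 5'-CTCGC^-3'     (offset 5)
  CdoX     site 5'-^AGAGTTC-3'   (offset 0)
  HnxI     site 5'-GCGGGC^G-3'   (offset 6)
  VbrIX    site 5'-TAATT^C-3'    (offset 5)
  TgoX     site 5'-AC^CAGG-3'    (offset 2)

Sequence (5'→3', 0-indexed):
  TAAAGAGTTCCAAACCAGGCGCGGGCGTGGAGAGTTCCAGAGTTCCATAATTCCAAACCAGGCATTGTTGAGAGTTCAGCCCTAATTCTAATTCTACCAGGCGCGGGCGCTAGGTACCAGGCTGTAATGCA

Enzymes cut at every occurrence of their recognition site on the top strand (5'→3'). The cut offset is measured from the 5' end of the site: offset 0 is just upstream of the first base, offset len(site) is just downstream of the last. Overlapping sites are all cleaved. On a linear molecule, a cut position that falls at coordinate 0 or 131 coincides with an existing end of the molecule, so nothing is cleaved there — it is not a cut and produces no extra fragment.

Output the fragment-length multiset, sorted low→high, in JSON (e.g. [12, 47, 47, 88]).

Per-enzyme occurrences:
  PtaII (CTCGC, off=5): no sites
  CdoX AGAGTTC/0: at [3, 30, 38, 70] ⇒ [3, 30, 38, 70]
  HnxI GCGGGCG/6: at [20, 102] ⇒ [26, 108]
  VbrIX TAATTC/5: at [47, 82, 88] ⇒ [52, 87, 93]
  TgoX ACCAGG/2: at [13, 56, 95, 115] ⇒ [15, 58, 97, 117]

Pooled cuts: [3, 15, 26, 30, 38, 52, 58, 70, 87, 93, 97, 108, 117]

Fragment lengths:
  [0,3): 3 bp
  [3,15): 12 bp
  [15,26): 11 bp
  [26,30): 4 bp
  [30,38): 8 bp
  [38,52): 14 bp
  [52,58): 6 bp
  [58,70): 12 bp
  [70,87): 17 bp
  [87,93): 6 bp
  [93,97): 4 bp
  [97,108): 11 bp
  [108,117): 9 bp
  [117,131): 14 bp

[3,4,4,6,6,8,9,11,11,12,12,14,14,17]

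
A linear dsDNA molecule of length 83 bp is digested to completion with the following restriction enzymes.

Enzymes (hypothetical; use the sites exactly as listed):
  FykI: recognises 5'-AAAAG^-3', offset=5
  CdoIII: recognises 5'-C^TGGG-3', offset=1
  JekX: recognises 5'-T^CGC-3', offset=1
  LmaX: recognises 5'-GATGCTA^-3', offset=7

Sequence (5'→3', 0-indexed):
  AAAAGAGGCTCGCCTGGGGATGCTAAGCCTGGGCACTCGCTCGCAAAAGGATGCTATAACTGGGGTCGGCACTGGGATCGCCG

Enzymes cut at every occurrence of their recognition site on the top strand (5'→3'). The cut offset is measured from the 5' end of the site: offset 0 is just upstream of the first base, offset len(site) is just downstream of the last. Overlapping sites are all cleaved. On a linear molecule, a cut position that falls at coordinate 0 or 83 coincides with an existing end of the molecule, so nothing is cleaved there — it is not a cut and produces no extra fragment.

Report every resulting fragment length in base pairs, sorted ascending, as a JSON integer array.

Per-enzyme occurrences:
  FykI AAAAG/5: at [0, 44] ⇒ [5, 49]
  CdoIII CTGGG/1: at [13, 28, 59, 71] ⇒ [14, 29, 60, 72]
  JekX TCGC/1: at [9, 36, 40, 77] ⇒ [10, 37, 41, 78]
  LmaX GATGCTA/7: at [18, 49] ⇒ [25, 56]

Pooled cuts: [5, 10, 14, 25, 29, 37, 41, 49, 56, 60, 72, 78]

Fragments:
  [0,5): 5 bp
  [5,10): 5 bp
  [10,14): 4 bp
  [14,25): 11 bp
  [25,29): 4 bp
  [29,37): 8 bp
  [37,41): 4 bp
  [41,49): 8 bp
  [49,56): 7 bp
  [56,60): 4 bp
  [60,72): 12 bp
  [72,78): 6 bp
  [78,83): 5 bp

[4,4,4,4,5,5,5,6,7,8,8,11,12]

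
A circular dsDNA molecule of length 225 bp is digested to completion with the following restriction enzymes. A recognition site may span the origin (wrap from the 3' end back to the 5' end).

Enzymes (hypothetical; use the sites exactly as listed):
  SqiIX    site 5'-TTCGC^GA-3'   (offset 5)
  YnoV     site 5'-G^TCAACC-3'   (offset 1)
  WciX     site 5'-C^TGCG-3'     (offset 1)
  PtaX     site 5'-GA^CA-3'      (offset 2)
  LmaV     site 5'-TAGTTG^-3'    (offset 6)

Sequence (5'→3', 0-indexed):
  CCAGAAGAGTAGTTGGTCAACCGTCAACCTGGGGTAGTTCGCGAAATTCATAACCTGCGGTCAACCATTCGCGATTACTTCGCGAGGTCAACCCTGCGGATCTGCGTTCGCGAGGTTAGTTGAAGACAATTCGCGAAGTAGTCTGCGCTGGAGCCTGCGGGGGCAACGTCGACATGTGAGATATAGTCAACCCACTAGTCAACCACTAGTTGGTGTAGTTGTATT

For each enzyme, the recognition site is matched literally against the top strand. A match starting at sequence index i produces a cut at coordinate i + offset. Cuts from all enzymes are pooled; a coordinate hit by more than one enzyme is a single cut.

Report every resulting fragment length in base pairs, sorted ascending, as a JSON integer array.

[1,4,4,5,7,7,8,8,9,9,9,11,11,12,12,12,13,14,14,17,19,19]

Per-enzyme occurrences:
  SqiIX (TTCGCGA, off=5): starts [37, 67, 78, 106, 129] → cuts [42, 72, 83, 111, 134]
  YnoV (GTCAACC, off=1): starts [15, 22, 59, 86, 185, 197] → cuts [16, 23, 60, 87, 186, 198]
  WciX (CTGCG, off=1): starts [54, 93, 101, 142, 154] → cuts [55, 94, 102, 143, 155]
  PtaX (GACA, off=2): starts [124, 170] → cuts [126, 172]
  LmaV (TAGTTG, off=6): starts [9, 116, 206, 215] → cuts [15, 122, 212, 221]

Pooled cuts: [15, 16, 23, 42, 55, 60, 72, 83, 87, 94, 102, 111, 122, 126, 134, 143, 155, 172, 186, 198, 212, 221]

Fragments:
  15→16: 1 bp
  16→23: 7 bp
  23→42: 19 bp
  42→55: 13 bp
  55→60: 5 bp
  60→72: 12 bp
  72→83: 11 bp
  83→87: 4 bp
  87→94: 7 bp
  94→102: 8 bp
  102→111: 9 bp
  111→122: 11 bp
  122→126: 4 bp
  126→134: 8 bp
  134→143: 9 bp
  143→155: 12 bp
  155→172: 17 bp
  172→186: 14 bp
  186→198: 12 bp
  198→212: 14 bp
  212→221: 9 bp
  221→15 (wrap): 225-221+15 = 19 bp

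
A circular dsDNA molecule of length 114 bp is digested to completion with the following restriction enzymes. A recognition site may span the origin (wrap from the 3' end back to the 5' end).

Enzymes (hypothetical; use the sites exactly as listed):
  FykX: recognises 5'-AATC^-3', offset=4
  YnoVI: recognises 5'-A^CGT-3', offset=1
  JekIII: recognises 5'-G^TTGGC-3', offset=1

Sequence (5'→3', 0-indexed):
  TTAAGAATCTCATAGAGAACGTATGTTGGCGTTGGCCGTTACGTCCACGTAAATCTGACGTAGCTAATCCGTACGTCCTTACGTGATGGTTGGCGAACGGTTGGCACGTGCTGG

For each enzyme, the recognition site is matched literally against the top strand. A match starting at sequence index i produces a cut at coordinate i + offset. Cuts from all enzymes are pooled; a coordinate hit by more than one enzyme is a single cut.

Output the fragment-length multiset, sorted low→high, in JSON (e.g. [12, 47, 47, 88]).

[3,4,6,6,6,6,8,8,8,10,10,11,11,17]

Site scan:
  FykX AATC/4: at [5, 51, 65] ⇒ [9, 55, 69]
  YnoVI ACGT/1: at [18, 40, 46, 57, 72, 80, 105] ⇒ [19, 41, 47, 58, 73, 81, 106]
  JekIII GTTGGC/1: at [24, 30, 88, 99] ⇒ [25, 31, 89, 100]

All cut coordinates (distinct, sorted): [9, 19, 25, 31, 41, 47, 55, 58, 69, 73, 81, 89, 100, 106]

Fragment lengths:
  9→19: 10 bp
  19→25: 6 bp
  25→31: 6 bp
  31→41: 10 bp
  41→47: 6 bp
  47→55: 8 bp
  55→58: 3 bp
  58→69: 11 bp
  69→73: 4 bp
  73→81: 8 bp
  81→89: 8 bp
  89→100: 11 bp
  100→106: 6 bp
  106→9 (wrap): 114-106+9 = 17 bp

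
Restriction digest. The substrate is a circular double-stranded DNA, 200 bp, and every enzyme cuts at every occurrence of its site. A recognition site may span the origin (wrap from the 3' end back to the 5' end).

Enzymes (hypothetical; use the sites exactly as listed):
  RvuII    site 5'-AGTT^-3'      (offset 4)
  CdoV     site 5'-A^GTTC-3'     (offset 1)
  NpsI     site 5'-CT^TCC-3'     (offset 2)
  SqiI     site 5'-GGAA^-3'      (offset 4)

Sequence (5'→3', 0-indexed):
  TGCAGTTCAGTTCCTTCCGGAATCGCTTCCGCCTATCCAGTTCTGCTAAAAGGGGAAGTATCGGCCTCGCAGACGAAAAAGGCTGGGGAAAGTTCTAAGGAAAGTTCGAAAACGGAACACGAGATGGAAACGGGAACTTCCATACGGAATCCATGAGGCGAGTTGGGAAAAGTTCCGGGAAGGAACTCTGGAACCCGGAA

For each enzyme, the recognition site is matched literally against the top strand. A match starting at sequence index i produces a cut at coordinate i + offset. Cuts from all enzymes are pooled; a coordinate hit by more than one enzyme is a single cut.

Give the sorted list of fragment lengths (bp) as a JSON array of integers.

Per-enzyme occurrences:
  RvuII (AGTT, off=4): starts [3, 8, 38, 90, 102, 160, 170] → cuts [7, 12, 42, 94, 106, 164, 174]
  CdoV (AGTTC, off=1): starts [3, 8, 38, 90, 102, 170] → cuts [4, 9, 39, 91, 103, 171]
  NpsI (CTTCC, off=2): starts [13, 25, 136] → cuts [15, 27, 138]
  SqiI (GGAA, off=4): starts [18, 53, 86, 98, 113, 125, 132, 145, 165, 177, 181, 189, 196] → cuts [0, 22, 57, 90, 102, 117, 129, 136, 149, 169, 181, 185, 193]

All cut coordinates (distinct, sorted): [0, 4, 7, 9, 12, 15, 22, 27, 39, 42, 57, 90, 91, 94, 102, 103, 106, 117, 129, 136, 138, 149, 164, 169, 171, 174, 181, 185, 193]

Fragment lengths:
  0→4: 4 bp
  4→7: 3 bp
  7→9: 2 bp
  9→12: 3 bp
  12→15: 3 bp
  15→22: 7 bp
  22→27: 5 bp
  27→39: 12 bp
  39→42: 3 bp
  42→57: 15 bp
  57→90: 33 bp
  90→91: 1 bp
  91→94: 3 bp
  94→102: 8 bp
  102→103: 1 bp
  103→106: 3 bp
  106→117: 11 bp
  117→129: 12 bp
  129→136: 7 bp
  136→138: 2 bp
  138→149: 11 bp
  149→164: 15 bp
  164→169: 5 bp
  169→171: 2 bp
  171→174: 3 bp
  174→181: 7 bp
  181→185: 4 bp
  185→193: 8 bp
  193→0 (wrap): 200-193+0 = 7 bp

[1,1,2,2,2,3,3,3,3,3,3,3,4,4,5,5,7,7,7,7,8,8,11,11,12,12,15,15,33]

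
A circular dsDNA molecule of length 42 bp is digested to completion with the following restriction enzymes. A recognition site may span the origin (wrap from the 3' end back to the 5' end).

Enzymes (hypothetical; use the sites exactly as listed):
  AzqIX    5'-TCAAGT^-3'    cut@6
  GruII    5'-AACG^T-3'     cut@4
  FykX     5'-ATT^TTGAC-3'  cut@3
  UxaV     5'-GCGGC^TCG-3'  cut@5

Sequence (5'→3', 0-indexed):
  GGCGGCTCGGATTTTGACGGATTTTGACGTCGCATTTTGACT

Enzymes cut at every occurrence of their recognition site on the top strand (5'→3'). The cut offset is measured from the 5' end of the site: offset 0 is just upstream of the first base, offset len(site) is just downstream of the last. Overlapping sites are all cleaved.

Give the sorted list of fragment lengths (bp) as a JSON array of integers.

[7,10,12,13]

Site scan:
  AzqIX (TCAAGT, off=6): no sites
  GruII (AACGT, off=4): no sites
  FykX ATTTTGAC/3: at [10, 20, 33] ⇒ [13, 23, 36]
  UxaV GCGGCTCG/5: at [1] ⇒ [6]

All cut coordinates (distinct, sorted): [6, 13, 23, 36]

Fragment lengths:
  6→13: 7 bp
  13→23: 10 bp
  23→36: 13 bp
  36→6 (wrap): 42-36+6 = 12 bp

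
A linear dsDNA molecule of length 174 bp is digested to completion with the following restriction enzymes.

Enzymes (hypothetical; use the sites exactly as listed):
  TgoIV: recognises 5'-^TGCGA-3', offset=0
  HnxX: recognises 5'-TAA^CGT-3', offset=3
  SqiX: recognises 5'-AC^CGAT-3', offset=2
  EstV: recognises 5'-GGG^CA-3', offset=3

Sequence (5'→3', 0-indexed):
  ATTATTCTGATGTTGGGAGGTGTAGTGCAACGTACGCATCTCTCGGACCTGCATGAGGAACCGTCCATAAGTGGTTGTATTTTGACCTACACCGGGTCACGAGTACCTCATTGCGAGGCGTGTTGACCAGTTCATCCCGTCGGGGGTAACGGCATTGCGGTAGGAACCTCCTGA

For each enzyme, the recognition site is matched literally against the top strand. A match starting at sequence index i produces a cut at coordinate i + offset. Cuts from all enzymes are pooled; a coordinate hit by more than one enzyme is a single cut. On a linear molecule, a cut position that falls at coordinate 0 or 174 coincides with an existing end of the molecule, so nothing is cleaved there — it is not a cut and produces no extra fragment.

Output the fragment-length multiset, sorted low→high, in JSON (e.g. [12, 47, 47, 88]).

[63,111]

Per-enzyme occurrences:
  TgoIV TGCGA/0: at [111] ⇒ [111]
  HnxX (TAACGT, off=3): no sites
  SqiX (ACCGAT, off=2): no sites
  EstV (GGGCA, off=3): no sites

All cut coordinates (distinct, sorted): [111]

Fragment lengths:
  [0,111): 111 bp
  [111,174): 63 bp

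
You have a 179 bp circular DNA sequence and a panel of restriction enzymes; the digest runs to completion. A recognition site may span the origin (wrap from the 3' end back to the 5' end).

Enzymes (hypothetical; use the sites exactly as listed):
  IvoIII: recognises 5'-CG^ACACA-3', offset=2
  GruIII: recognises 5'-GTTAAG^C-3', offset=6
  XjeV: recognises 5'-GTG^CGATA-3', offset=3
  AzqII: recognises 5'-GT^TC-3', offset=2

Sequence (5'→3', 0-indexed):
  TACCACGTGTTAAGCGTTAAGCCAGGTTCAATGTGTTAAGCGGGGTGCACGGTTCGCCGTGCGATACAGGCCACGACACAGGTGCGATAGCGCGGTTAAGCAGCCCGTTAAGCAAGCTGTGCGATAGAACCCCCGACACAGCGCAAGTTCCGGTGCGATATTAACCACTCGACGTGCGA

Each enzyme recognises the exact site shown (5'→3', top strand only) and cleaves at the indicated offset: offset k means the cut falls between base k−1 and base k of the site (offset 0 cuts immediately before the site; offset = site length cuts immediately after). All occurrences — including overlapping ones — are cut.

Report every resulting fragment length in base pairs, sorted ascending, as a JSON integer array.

[6,7,7,8,9,9,12,13,13,13,14,14,16,17,21]

Site scan:
  IvoIII CGACACA/2: at [73, 133] ⇒ [75, 135]
  GruIII GTTAAGC/6: at [8, 15, 34, 94, 106] ⇒ [14, 21, 40, 100, 112]
  XjeV GTGCGATA/3: at [58, 81, 118, 152, 173] ⇒ [61, 84, 121, 155, 176]
  AzqII GTTC/2: at [25, 51, 146] ⇒ [27, 53, 148]

Pooled cuts: [14, 21, 27, 40, 53, 61, 75, 84, 100, 112, 121, 135, 148, 155, 176]

Fragment lengths:
  14→21: 7 bp
  21→27: 6 bp
  27→40: 13 bp
  40→53: 13 bp
  53→61: 8 bp
  61→75: 14 bp
  75→84: 9 bp
  84→100: 16 bp
  100→112: 12 bp
  112→121: 9 bp
  121→135: 14 bp
  135→148: 13 bp
  148→155: 7 bp
  155→176: 21 bp
  176→14 (wrap): 179-176+14 = 17 bp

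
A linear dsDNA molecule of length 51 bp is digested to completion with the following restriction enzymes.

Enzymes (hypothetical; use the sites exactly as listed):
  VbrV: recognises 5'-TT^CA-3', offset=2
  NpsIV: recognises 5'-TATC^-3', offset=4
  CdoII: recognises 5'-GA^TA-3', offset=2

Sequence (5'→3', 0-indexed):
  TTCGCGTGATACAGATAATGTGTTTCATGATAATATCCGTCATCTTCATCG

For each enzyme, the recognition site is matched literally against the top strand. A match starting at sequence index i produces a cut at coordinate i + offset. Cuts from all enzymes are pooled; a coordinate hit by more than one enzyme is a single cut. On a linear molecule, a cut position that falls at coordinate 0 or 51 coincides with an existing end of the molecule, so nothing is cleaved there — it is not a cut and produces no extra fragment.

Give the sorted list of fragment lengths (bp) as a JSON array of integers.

Site scan:
  VbrV (TTCA, off=2): starts [23, 44] → cuts [25, 46]
  NpsIV (TATC, off=4): starts [33] → cuts [37]
  CdoII (GATA, off=2): starts [7, 13, 28] → cuts [9, 15, 30]

All cut coordinates (distinct, sorted): [9, 15, 25, 30, 37, 46]

Fragments:
  [0,9): 9 bp
  [9,15): 6 bp
  [15,25): 10 bp
  [25,30): 5 bp
  [30,37): 7 bp
  [37,46): 9 bp
  [46,51): 5 bp

[5,5,6,7,9,9,10]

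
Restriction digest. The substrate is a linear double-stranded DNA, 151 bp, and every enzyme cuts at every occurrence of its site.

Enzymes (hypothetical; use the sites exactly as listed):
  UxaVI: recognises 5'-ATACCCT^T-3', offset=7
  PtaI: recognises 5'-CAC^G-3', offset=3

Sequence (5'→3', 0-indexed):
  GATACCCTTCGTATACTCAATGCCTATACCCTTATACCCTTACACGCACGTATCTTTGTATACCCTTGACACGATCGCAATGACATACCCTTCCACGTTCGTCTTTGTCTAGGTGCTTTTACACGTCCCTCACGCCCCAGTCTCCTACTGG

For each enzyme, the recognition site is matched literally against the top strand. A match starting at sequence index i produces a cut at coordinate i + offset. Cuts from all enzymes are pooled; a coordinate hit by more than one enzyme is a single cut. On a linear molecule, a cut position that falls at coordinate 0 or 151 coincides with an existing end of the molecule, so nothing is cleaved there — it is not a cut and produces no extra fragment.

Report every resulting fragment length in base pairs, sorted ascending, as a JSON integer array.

[4,5,5,6,8,8,9,17,18,19,24,28]

Scan for sites:
  UxaVI (ATACCCTT, off=7): starts [1, 25, 33, 59, 84] → cuts [8, 32, 40, 66, 91]
  PtaI (CACG, off=3): starts [42, 46, 69, 93, 121, 130] → cuts [45, 49, 72, 96, 124, 133]

All cut coordinates (distinct, sorted): [8, 32, 40, 45, 49, 66, 72, 91, 96, 124, 133]

Fragments:
  [0,8): 8 bp
  [8,32): 24 bp
  [32,40): 8 bp
  [40,45): 5 bp
  [45,49): 4 bp
  [49,66): 17 bp
  [66,72): 6 bp
  [72,91): 19 bp
  [91,96): 5 bp
  [96,124): 28 bp
  [124,133): 9 bp
  [133,151): 18 bp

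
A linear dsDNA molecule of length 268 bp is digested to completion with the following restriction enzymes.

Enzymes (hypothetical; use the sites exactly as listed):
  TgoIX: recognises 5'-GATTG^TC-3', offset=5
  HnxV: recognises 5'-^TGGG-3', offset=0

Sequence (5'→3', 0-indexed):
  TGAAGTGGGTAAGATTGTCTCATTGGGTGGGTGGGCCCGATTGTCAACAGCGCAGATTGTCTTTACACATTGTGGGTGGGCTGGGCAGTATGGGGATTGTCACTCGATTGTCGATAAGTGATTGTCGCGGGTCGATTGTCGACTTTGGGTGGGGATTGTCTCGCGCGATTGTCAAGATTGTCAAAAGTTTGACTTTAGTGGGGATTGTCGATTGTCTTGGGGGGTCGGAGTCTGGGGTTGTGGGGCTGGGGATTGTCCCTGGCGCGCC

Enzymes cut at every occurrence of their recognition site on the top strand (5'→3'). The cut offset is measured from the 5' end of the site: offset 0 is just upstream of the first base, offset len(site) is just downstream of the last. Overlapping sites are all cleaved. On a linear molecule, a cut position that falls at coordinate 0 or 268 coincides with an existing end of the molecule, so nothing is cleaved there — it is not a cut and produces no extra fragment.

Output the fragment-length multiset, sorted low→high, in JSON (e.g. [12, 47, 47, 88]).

[3,4,4,4,4,5,5,6,6,7,7,8,9,9,9,9,9,9,11,12,12,13,13,13,14,14,15,16,18]

Per-enzyme occurrences:
  TgoIX GATTGTC/5: at [12, 38, 54, 94, 105, 119, 133, 153, 166, 175, 202, 209, 250] ⇒ [17, 43, 59, 99, 110, 124, 138, 158, 171, 180, 207, 214, 255]
  HnxV TGGG/0: at [5, 23, 27, 31, 72, 76, 81, 90, 145, 149, 198, 217, 232, 240, 246] ⇒ [5, 23, 27, 31, 72, 76, 81, 90, 145, 149, 198, 217, 232, 240, 246]

All cut coordinates (distinct, sorted): [5, 17, 23, 27, 31, 43, 59, 72, 76, 81, 90, 99, 110, 124, 138, 145, 149, 158, 171, 180, 198, 207, 214, 217, 232, 240, 246, 255]

Fragments:
  [0,5): 5 bp
  [5,17): 12 bp
  [17,23): 6 bp
  [23,27): 4 bp
  [27,31): 4 bp
  [31,43): 12 bp
  [43,59): 16 bp
  [59,72): 13 bp
  [72,76): 4 bp
  [76,81): 5 bp
  [81,90): 9 bp
  [90,99): 9 bp
  [99,110): 11 bp
  [110,124): 14 bp
  [124,138): 14 bp
  [138,145): 7 bp
  [145,149): 4 bp
  [149,158): 9 bp
  [158,171): 13 bp
  [171,180): 9 bp
  [180,198): 18 bp
  [198,207): 9 bp
  [207,214): 7 bp
  [214,217): 3 bp
  [217,232): 15 bp
  [232,240): 8 bp
  [240,246): 6 bp
  [246,255): 9 bp
  [255,268): 13 bp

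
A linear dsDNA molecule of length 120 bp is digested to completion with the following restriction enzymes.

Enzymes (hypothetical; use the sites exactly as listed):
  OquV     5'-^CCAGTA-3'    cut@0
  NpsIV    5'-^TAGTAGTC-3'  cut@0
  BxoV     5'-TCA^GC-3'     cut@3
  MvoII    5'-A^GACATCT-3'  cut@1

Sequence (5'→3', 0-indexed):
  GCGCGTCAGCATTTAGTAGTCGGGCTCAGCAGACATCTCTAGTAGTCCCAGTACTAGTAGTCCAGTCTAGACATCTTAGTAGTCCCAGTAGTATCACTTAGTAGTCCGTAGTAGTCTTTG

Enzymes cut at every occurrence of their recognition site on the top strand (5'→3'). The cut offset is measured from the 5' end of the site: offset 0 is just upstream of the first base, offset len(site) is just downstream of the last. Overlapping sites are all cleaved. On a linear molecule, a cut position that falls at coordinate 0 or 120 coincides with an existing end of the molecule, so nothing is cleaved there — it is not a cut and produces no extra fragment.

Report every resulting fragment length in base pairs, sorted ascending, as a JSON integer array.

Site scan:
  OquV CCAGTA/0: at [47, 84] ⇒ [47, 84]
  NpsIV TAGTAGTC/0: at [13, 39, 54, 76, 98, 108] ⇒ [13, 39, 54, 76, 98, 108]
  BxoV TCAGC/3: at [5, 25] ⇒ [8, 28]
  MvoII AGACATCT/1: at [30, 68] ⇒ [31, 69]

All cut coordinates (distinct, sorted): [8, 13, 28, 31, 39, 47, 54, 69, 76, 84, 98, 108]

Fragments:
  [0,8): 8 bp
  [8,13): 5 bp
  [13,28): 15 bp
  [28,31): 3 bp
  [31,39): 8 bp
  [39,47): 8 bp
  [47,54): 7 bp
  [54,69): 15 bp
  [69,76): 7 bp
  [76,84): 8 bp
  [84,98): 14 bp
  [98,108): 10 bp
  [108,120): 12 bp

[3,5,7,7,8,8,8,8,10,12,14,15,15]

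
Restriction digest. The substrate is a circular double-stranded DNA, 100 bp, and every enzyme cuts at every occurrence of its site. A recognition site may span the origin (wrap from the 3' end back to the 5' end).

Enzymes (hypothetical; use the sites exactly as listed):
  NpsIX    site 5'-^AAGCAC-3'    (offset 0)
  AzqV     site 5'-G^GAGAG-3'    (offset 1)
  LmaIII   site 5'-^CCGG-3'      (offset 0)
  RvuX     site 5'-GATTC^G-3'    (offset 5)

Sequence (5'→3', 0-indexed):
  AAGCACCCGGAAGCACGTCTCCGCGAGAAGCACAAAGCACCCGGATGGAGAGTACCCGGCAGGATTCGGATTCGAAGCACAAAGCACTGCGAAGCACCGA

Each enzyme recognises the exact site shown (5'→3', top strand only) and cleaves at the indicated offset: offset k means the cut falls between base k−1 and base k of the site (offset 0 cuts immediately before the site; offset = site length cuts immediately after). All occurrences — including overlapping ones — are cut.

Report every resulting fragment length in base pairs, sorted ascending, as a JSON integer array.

Scan for sites:
  NpsIX AAGCAC/0: at [0, 10, 27, 34, 74, 81, 91] ⇒ [0, 10, 27, 34, 74, 81, 91]
  AzqV GGAGAG/1: at [46] ⇒ [47]
  LmaIII CCGG/0: at [6, 40, 55] ⇒ [6, 40, 55]
  RvuX GATTCG/5: at [62, 68] ⇒ [67, 73]

All cut coordinates (distinct, sorted): [0, 6, 10, 27, 34, 40, 47, 55, 67, 73, 74, 81, 91]

Fragment lengths:
  0→6: 6 bp
  6→10: 4 bp
  10→27: 17 bp
  27→34: 7 bp
  34→40: 6 bp
  40→47: 7 bp
  47→55: 8 bp
  55→67: 12 bp
  67→73: 6 bp
  73→74: 1 bp
  74→81: 7 bp
  81→91: 10 bp
  91→0 (wrap): 100-91+0 = 9 bp

[1,4,6,6,6,7,7,7,8,9,10,12,17]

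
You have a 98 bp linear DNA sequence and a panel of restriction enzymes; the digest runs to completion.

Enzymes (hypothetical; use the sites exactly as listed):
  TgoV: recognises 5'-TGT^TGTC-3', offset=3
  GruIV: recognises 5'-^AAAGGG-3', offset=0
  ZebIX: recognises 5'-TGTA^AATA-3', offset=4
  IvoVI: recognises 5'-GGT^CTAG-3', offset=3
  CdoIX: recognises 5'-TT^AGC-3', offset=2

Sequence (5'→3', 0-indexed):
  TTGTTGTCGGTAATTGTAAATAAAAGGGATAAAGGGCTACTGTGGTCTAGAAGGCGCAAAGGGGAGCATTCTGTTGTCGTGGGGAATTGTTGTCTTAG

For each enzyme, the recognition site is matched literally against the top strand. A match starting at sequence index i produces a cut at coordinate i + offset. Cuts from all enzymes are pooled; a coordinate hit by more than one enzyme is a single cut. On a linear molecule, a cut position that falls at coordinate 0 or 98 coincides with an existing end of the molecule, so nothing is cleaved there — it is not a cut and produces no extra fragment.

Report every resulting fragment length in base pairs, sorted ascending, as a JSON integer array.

Per-enzyme occurrences:
  TgoV TGTTGTC/3: at [1, 71, 87] ⇒ [4, 74, 90]
  GruIV AAAGGG/0: at [22, 30, 57] ⇒ [22, 30, 57]
  ZebIX TGTAAATA/4: at [14] ⇒ [18]
  IvoVI GGTCTAG/3: at [43] ⇒ [46]
  CdoIX (TTAGC, off=2): no sites

All cut coordinates (distinct, sorted): [4, 18, 22, 30, 46, 57, 74, 90]

Fragment lengths:
  [0,4): 4 bp
  [4,18): 14 bp
  [18,22): 4 bp
  [22,30): 8 bp
  [30,46): 16 bp
  [46,57): 11 bp
  [57,74): 17 bp
  [74,90): 16 bp
  [90,98): 8 bp

[4,4,8,8,11,14,16,16,17]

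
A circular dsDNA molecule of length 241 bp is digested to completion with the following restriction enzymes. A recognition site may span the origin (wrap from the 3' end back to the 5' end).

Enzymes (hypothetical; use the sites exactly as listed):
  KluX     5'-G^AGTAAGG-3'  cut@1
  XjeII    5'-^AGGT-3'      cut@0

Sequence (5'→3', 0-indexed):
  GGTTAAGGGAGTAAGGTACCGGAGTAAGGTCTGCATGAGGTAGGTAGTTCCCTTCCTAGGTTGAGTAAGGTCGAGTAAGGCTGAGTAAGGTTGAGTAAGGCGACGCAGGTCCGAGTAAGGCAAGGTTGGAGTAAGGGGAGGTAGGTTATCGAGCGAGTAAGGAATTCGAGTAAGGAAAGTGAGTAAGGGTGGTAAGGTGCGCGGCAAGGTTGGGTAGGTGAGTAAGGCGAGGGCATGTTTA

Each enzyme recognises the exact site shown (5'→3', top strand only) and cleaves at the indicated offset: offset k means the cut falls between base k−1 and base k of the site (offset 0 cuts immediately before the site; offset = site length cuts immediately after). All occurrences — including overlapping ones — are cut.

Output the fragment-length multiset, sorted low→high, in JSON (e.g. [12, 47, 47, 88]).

[4,4,4,4,4,4,5,6,6,6,7,7,9,9,9,9,10,10,11,12,13,13,13,13,13,16,20]

Per-enzyme occurrences:
  KluX GAGTAAGG/1: at [8, 21, 62, 72, 82, 92, 112, 128, 154, 167, 180, 219] ⇒ [9, 22, 63, 73, 83, 93, 113, 129, 155, 168, 181, 220]
  XjeII AGGT/0: at [13, 26, 37, 41, 57, 67, 87, 106, 122, 138, 142, 194, 206, 215, 240] ⇒ [13, 26, 37, 41, 57, 67, 87, 106, 122, 138, 142, 194, 206, 215, 240]

All cut coordinates (distinct, sorted): [9, 13, 22, 26, 37, 41, 57, 63, 67, 73, 83, 87, 93, 106, 113, 122, 129, 138, 142, 155, 168, 181, 194, 206, 215, 220, 240]

Fragments:
  9→13: 4 bp
  13→22: 9 bp
  22→26: 4 bp
  26→37: 11 bp
  37→41: 4 bp
  41→57: 16 bp
  57→63: 6 bp
  63→67: 4 bp
  67→73: 6 bp
  73→83: 10 bp
  83→87: 4 bp
  87→93: 6 bp
  93→106: 13 bp
  106→113: 7 bp
  113→122: 9 bp
  122→129: 7 bp
  129→138: 9 bp
  138→142: 4 bp
  142→155: 13 bp
  155→168: 13 bp
  168→181: 13 bp
  181→194: 13 bp
  194→206: 12 bp
  206→215: 9 bp
  215→220: 5 bp
  220→240: 20 bp
  240→9 (wrap): 241-240+9 = 10 bp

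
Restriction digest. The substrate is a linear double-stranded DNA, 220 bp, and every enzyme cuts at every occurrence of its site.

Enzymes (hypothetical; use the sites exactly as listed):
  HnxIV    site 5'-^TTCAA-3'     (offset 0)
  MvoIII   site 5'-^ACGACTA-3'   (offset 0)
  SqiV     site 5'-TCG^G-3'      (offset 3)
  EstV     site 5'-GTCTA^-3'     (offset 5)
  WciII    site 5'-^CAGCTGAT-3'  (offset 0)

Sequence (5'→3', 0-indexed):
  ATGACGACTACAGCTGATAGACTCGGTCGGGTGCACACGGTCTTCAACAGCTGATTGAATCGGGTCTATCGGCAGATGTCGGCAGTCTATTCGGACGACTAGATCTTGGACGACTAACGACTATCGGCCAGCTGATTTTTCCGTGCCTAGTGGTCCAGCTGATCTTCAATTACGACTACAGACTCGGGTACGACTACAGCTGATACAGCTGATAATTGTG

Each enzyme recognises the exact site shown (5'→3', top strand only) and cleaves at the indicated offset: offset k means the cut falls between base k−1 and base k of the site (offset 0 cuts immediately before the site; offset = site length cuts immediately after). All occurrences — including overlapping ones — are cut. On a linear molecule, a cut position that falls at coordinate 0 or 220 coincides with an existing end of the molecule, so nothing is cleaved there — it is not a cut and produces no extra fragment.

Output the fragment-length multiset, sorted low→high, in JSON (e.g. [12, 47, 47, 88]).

Site scan:
  HnxIV (TTCAA, off=0): starts [42, 164] → cuts [42, 164]
  MvoIII (ACGACTA, off=0): starts [3, 94, 109, 116, 171, 189] → cuts [3, 94, 109, 116, 171, 189]
  SqiV (TCGG, off=3): starts [22, 26, 59, 68, 78, 90, 123, 183] → cuts [25, 29, 62, 71, 81, 93, 126, 186]
  EstV (GTCTA, off=5): starts [63, 84] → cuts [68, 89]
  WciII (CAGCTGAT, off=0): starts [10, 47, 128, 155, 196, 205] → cuts [10, 47, 128, 155, 196, 205]

All cut coordinates (distinct, sorted): [3, 10, 25, 29, 42, 47, 62, 68, 71, 81, 89, 93, 94, 109, 116, 126, 128, 155, 164, 171, 186, 189, 196, 205]

Fragments:
  [0,3): 3 bp
  [3,10): 7 bp
  [10,25): 15 bp
  [25,29): 4 bp
  [29,42): 13 bp
  [42,47): 5 bp
  [47,62): 15 bp
  [62,68): 6 bp
  [68,71): 3 bp
  [71,81): 10 bp
  [81,89): 8 bp
  [89,93): 4 bp
  [93,94): 1 bp
  [94,109): 15 bp
  [109,116): 7 bp
  [116,126): 10 bp
  [126,128): 2 bp
  [128,155): 27 bp
  [155,164): 9 bp
  [164,171): 7 bp
  [171,186): 15 bp
  [186,189): 3 bp
  [189,196): 7 bp
  [196,205): 9 bp
  [205,220): 15 bp

[1,2,3,3,3,4,4,5,6,7,7,7,7,8,9,9,10,10,13,15,15,15,15,15,27]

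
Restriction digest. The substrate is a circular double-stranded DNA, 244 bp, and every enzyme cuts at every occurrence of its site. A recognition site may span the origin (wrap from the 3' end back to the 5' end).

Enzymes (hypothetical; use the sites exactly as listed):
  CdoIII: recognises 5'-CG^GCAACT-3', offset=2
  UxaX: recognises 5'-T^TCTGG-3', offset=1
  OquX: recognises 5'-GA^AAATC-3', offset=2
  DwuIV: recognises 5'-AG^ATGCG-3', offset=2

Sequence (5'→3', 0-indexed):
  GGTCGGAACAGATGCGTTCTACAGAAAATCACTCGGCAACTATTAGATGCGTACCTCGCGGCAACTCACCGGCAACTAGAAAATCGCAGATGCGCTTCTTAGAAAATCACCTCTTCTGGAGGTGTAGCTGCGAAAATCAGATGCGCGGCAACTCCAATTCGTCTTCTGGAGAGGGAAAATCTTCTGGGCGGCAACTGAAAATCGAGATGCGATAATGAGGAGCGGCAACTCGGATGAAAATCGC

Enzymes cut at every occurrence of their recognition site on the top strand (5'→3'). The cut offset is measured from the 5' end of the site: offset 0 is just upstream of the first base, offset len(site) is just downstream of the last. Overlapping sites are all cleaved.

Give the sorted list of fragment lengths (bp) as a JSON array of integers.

[6,7,7,8,8,8,9,9,10,11,11,11,12,13,14,14,14,17,18,18,19]

Per-enzyme occurrences:
  CdoIII CGGCAACT/2: at [33, 58, 69, 145, 188, 222] ⇒ [35, 60, 71, 147, 190, 224]
  UxaX TTCTGG/1: at [113, 163, 181] ⇒ [114, 164, 182]
  OquX GAAAATC/2: at [23, 78, 101, 131, 174, 196, 235] ⇒ [25, 80, 103, 133, 176, 198, 237]
  DwuIV AGATGCG/2: at [9, 44, 87, 138, 204] ⇒ [11, 46, 89, 140, 206]

All cut coordinates (distinct, sorted): [11, 25, 35, 46, 60, 71, 80, 89, 103, 114, 133, 140, 147, 164, 176, 182, 190, 198, 206, 224, 237]

Fragments:
  11→25: 14 bp
  25→35: 10 bp
  35→46: 11 bp
  46→60: 14 bp
  60→71: 11 bp
  71→80: 9 bp
  80→89: 9 bp
  89→103: 14 bp
  103→114: 11 bp
  114→133: 19 bp
  133→140: 7 bp
  140→147: 7 bp
  147→164: 17 bp
  164→176: 12 bp
  176→182: 6 bp
  182→190: 8 bp
  190→198: 8 bp
  198→206: 8 bp
  206→224: 18 bp
  224→237: 13 bp
  237→11 (wrap): 244-237+11 = 18 bp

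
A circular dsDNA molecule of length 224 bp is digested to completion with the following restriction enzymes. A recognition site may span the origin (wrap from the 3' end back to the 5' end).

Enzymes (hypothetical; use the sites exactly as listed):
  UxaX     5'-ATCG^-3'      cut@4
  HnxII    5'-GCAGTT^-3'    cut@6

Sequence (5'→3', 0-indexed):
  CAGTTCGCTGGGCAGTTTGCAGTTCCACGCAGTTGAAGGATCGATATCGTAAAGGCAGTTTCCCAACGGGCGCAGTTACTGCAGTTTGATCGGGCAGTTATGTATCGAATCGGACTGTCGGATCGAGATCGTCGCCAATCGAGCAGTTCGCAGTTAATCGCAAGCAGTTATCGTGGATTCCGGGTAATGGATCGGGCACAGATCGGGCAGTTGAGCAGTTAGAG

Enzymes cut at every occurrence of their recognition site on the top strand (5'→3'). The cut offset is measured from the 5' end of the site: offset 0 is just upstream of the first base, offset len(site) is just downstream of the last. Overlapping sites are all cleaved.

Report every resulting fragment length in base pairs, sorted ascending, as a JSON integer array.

[4,5,5,6,6,6,7,7,7,7,7,8,8,9,9,9,9,10,10,11,11,12,13,17,21]

Per-enzyme occurrences:
  UxaX (ATCG, off=4): starts [39, 45, 88, 103, 108, 121, 127, 137, 156, 169, 190, 201] → cuts [43, 49, 92, 107, 112, 125, 131, 141, 160, 173, 194, 205]
  HnxII (GCAGTT, off=6): starts [11, 18, 28, 54, 71, 80, 93, 142, 149, 163, 206, 214, 223] → cuts [5, 17, 24, 34, 60, 77, 86, 99, 148, 155, 169, 212, 220]

Pooled cuts: [5, 17, 24, 34, 43, 49, 60, 77, 86, 92, 99, 107, 112, 125, 131, 141, 148, 155, 160, 169, 173, 194, 205, 212, 220]

Fragment lengths:
  5→17: 12 bp
  17→24: 7 bp
  24→34: 10 bp
  34→43: 9 bp
  43→49: 6 bp
  49→60: 11 bp
  60→77: 17 bp
  77→86: 9 bp
  86→92: 6 bp
  92→99: 7 bp
  99→107: 8 bp
  107→112: 5 bp
  112→125: 13 bp
  125→131: 6 bp
  131→141: 10 bp
  141→148: 7 bp
  148→155: 7 bp
  155→160: 5 bp
  160→169: 9 bp
  169→173: 4 bp
  173→194: 21 bp
  194→205: 11 bp
  205→212: 7 bp
  212→220: 8 bp
  220→5 (wrap): 224-220+5 = 9 bp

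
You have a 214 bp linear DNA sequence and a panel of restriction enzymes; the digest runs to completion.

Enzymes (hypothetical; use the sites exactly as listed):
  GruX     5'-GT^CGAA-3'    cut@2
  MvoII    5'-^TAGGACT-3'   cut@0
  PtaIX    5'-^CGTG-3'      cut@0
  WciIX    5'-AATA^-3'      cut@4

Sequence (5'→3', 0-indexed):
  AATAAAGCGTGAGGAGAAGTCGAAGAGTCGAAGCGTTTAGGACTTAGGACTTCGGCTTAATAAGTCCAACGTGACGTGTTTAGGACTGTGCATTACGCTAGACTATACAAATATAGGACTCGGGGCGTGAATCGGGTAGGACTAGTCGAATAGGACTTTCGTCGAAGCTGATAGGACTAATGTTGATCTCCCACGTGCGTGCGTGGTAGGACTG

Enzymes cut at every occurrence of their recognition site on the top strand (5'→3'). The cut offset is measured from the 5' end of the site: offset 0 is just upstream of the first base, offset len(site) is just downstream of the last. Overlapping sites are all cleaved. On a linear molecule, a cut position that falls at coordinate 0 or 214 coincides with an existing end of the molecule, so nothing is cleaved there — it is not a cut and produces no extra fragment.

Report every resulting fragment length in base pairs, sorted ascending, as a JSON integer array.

[2,3,4,4,4,4,5,5,6,7,7,8,8,9,9,10,10,11,12,13,18,22,33]

Scan for sites:
  GruX GTCGAA/2: at [18, 26, 144, 160] ⇒ [20, 28, 146, 162]
  MvoII TAGGACT/0: at [37, 44, 80, 113, 136, 150, 171, 206] ⇒ [37, 44, 80, 113, 136, 150, 171, 206]
  PtaIX CGTG/0: at [7, 69, 74, 125, 193, 197, 201] ⇒ [7, 69, 74, 125, 193, 197, 201]
  WciIX AATA/4: at [0, 58, 109, 148] ⇒ [4, 62, 113, 152]

All cut coordinates (distinct, sorted): [4, 7, 20, 28, 37, 44, 62, 69, 74, 80, 113, 125, 136, 146, 150, 152, 162, 171, 193, 197, 201, 206]

Fragments:
  [0,4): 4 bp
  [4,7): 3 bp
  [7,20): 13 bp
  [20,28): 8 bp
  [28,37): 9 bp
  [37,44): 7 bp
  [44,62): 18 bp
  [62,69): 7 bp
  [69,74): 5 bp
  [74,80): 6 bp
  [80,113): 33 bp
  [113,125): 12 bp
  [125,136): 11 bp
  [136,146): 10 bp
  [146,150): 4 bp
  [150,152): 2 bp
  [152,162): 10 bp
  [162,171): 9 bp
  [171,193): 22 bp
  [193,197): 4 bp
  [197,201): 4 bp
  [201,206): 5 bp
  [206,214): 8 bp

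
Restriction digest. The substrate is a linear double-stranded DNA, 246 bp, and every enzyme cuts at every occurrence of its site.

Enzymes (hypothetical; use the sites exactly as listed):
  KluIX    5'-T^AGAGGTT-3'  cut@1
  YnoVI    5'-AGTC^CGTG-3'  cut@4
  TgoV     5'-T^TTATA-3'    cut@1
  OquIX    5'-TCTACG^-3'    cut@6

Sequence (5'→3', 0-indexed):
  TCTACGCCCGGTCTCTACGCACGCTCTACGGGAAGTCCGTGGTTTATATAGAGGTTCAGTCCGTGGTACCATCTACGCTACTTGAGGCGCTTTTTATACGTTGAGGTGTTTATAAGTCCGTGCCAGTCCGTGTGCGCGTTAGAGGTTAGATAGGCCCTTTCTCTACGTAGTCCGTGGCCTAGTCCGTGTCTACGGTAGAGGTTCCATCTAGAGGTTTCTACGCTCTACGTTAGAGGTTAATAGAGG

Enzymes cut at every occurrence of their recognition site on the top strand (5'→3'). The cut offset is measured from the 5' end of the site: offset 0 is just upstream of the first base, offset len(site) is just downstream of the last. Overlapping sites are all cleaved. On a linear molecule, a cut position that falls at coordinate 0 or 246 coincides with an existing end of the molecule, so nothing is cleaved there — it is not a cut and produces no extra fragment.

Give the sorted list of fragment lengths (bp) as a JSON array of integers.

[2,2,5,6,6,6,7,7,9,10,10,11,12,12,12,13,13,13,15,16,16,16,27]

Scan for sites:
  KluIX TAGAGGTT/1: at [48, 139, 195, 208, 230] ⇒ [49, 140, 196, 209, 231]
  YnoVI AGTCCGTG/4: at [33, 57, 114, 124, 168, 180] ⇒ [37, 61, 118, 128, 172, 184]
  TgoV TTTATA/1: at [42, 92, 108] ⇒ [43, 93, 109]
  OquIX TCTACG/6: at [0, 13, 24, 71, 161, 188, 216, 223] ⇒ [6, 19, 30, 77, 167, 194, 222, 229]

Pooled cuts: [6, 19, 30, 37, 43, 49, 61, 77, 93, 109, 118, 128, 140, 167, 172, 184, 194, 196, 209, 222, 229, 231]

Fragments:
  [0,6): 6 bp
  [6,19): 13 bp
  [19,30): 11 bp
  [30,37): 7 bp
  [37,43): 6 bp
  [43,49): 6 bp
  [49,61): 12 bp
  [61,77): 16 bp
  [77,93): 16 bp
  [93,109): 16 bp
  [109,118): 9 bp
  [118,128): 10 bp
  [128,140): 12 bp
  [140,167): 27 bp
  [167,172): 5 bp
  [172,184): 12 bp
  [184,194): 10 bp
  [194,196): 2 bp
  [196,209): 13 bp
  [209,222): 13 bp
  [222,229): 7 bp
  [229,231): 2 bp
  [231,246): 15 bp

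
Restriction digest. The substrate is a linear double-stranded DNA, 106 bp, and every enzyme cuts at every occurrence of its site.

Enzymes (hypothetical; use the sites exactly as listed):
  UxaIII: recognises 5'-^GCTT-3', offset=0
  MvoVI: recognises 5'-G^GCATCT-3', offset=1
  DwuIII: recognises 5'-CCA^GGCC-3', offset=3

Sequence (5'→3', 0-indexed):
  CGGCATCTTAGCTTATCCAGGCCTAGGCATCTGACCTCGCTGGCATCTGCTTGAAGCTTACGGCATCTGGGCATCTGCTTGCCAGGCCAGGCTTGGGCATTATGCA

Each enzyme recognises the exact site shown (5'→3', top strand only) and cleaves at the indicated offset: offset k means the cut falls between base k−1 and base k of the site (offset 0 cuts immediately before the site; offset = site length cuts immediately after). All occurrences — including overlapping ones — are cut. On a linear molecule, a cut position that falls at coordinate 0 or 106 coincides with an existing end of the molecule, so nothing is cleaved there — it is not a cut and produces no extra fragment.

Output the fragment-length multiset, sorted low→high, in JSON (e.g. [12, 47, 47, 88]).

Site scan:
  UxaIII GCTT/0: at [10, 48, 55, 76, 90] ⇒ [10, 48, 55, 76, 90]
  MvoVI GGCATCT/1: at [1, 25, 41, 61, 69] ⇒ [2, 26, 42, 62, 70]
  DwuIII CCAGGCC/3: at [16, 81] ⇒ [19, 84]

Pooled cuts: [2, 10, 19, 26, 42, 48, 55, 62, 70, 76, 84, 90]

Fragments:
  [0,2): 2 bp
  [2,10): 8 bp
  [10,19): 9 bp
  [19,26): 7 bp
  [26,42): 16 bp
  [42,48): 6 bp
  [48,55): 7 bp
  [55,62): 7 bp
  [62,70): 8 bp
  [70,76): 6 bp
  [76,84): 8 bp
  [84,90): 6 bp
  [90,106): 16 bp

[2,6,6,6,7,7,7,8,8,8,9,16,16]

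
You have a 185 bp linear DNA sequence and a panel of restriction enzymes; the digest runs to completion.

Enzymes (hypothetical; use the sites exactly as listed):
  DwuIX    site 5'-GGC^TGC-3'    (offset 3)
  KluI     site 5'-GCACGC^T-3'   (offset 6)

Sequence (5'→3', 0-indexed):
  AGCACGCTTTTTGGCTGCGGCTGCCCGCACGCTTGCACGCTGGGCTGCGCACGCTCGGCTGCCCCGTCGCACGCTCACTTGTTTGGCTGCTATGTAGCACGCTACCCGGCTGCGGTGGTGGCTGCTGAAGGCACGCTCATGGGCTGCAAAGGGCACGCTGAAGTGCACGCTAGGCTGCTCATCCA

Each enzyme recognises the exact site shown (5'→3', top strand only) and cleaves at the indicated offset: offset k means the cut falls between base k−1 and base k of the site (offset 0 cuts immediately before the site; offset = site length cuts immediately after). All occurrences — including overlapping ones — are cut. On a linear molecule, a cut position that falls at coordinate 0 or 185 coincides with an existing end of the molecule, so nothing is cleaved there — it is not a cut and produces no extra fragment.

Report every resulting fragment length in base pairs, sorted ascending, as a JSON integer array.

Site scan:
  DwuIX GGCTGC/3: at [12, 18, 42, 56, 84, 107, 119, 141, 172] ⇒ [15, 21, 45, 59, 87, 110, 122, 144, 175]
  KluI GCACGCT/6: at [1, 26, 34, 48, 68, 96, 130, 152, 164] ⇒ [7, 32, 40, 54, 74, 102, 136, 158, 170]

Pooled cuts: [7, 15, 21, 32, 40, 45, 54, 59, 74, 87, 102, 110, 122, 136, 144, 158, 170, 175]

Fragment lengths:
  [0,7): 7 bp
  [7,15): 8 bp
  [15,21): 6 bp
  [21,32): 11 bp
  [32,40): 8 bp
  [40,45): 5 bp
  [45,54): 9 bp
  [54,59): 5 bp
  [59,74): 15 bp
  [74,87): 13 bp
  [87,102): 15 bp
  [102,110): 8 bp
  [110,122): 12 bp
  [122,136): 14 bp
  [136,144): 8 bp
  [144,158): 14 bp
  [158,170): 12 bp
  [170,175): 5 bp
  [175,185): 10 bp

[5,5,5,6,7,8,8,8,8,9,10,11,12,12,13,14,14,15,15]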